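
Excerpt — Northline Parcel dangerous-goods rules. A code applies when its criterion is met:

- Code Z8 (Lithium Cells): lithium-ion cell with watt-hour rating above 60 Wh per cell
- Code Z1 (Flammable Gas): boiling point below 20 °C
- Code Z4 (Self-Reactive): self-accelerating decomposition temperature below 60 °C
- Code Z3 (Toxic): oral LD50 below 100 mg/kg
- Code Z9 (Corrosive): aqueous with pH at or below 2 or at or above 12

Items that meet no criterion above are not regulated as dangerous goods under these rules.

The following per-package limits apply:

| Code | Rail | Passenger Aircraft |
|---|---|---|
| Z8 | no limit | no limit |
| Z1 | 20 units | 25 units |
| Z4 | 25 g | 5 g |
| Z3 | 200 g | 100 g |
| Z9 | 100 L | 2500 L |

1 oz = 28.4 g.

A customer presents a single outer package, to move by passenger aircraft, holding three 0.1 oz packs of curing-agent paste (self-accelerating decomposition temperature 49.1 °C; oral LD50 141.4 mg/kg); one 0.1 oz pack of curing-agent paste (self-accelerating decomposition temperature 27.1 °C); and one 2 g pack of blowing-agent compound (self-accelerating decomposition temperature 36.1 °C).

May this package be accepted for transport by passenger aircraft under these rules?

No

Curing-agent paste: self-accelerating decomposition temperature 49.1 °C < 60 °C → Code Z4 (Self-Reactive).
Self-accelerating decomposition temperature 27.1 °C meets the Code Z4 criterion (Self-Reactive), so the curing-agent paste is Code Z4.
Blowing-agent compound: self-accelerating decomposition temperature 36.1 °C < 60 °C → Code Z4 (Self-Reactive).
Code Z4 net quantity: (three 0.1 oz packs = 8.52 g) + (one 0.1 oz pack = 2.84 g) + 2 g = 13.36 g.
13.36 g > 5 g (passenger aircraft limit, Code Z4) — over the limit.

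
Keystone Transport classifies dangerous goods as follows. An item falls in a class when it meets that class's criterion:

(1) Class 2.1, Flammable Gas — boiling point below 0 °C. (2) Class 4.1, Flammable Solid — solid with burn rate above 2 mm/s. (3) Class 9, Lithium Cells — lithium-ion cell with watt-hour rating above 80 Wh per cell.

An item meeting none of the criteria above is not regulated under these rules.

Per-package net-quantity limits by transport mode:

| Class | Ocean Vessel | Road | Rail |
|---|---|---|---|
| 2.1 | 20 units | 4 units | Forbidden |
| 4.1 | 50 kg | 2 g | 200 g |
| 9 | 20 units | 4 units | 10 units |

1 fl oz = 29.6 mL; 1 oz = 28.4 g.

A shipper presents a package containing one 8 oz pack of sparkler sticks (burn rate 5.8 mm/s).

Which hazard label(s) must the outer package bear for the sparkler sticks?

Burn rate 5.8 mm/s meets the Class 4.1 criterion (Flammable Solid), so the sparkler sticks are Class 4.1.
Only the Class 4.1 label is required.

Class 4.1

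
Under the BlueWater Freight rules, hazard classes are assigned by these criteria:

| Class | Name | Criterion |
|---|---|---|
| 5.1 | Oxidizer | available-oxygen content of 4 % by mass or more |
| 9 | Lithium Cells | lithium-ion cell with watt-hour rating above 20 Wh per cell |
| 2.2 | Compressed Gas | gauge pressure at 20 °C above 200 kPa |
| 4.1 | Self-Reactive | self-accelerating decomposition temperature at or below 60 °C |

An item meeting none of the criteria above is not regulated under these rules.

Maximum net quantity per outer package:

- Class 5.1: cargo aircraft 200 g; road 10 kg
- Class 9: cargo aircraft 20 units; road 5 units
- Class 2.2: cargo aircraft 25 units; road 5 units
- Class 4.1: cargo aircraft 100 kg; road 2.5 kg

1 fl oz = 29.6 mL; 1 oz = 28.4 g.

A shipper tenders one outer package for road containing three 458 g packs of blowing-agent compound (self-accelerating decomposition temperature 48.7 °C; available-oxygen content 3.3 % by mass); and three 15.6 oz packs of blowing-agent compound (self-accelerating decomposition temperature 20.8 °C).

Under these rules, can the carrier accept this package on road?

No

Self-accelerating decomposition temperature 48.7 °C meets the Class 4.1 criterion (Self-Reactive), so the blowing-agent compound is Class 4.1.
Self-accelerating decomposition temperature 20.8 °C meets the Class 4.1 criterion (Self-Reactive), so the blowing-agent compound is Class 4.1.
Total Class 4.1: (three 458 g packs = 1.374 kg) + (three 15.6 oz packs = 1329.12 g) = 2703.12 g.
That exceeds the Class 4.1 road limit of 2.5 kg.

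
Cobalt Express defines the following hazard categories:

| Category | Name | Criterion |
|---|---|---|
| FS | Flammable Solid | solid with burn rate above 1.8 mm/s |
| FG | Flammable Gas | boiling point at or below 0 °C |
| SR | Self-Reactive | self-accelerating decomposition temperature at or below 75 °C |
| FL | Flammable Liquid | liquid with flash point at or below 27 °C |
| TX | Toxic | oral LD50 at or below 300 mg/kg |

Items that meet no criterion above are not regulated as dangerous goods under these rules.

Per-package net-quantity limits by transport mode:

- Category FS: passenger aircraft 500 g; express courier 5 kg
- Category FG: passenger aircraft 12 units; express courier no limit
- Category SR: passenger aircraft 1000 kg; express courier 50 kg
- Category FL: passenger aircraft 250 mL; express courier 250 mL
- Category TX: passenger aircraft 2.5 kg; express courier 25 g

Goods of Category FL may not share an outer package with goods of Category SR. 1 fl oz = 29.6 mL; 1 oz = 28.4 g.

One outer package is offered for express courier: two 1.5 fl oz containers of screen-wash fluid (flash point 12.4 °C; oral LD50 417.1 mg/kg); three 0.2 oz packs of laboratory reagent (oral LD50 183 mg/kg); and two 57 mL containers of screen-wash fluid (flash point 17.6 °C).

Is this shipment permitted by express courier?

Yes

With flash point 12.4 °C (≤ 27 °C), the screen-wash fluid falls in Category FL.
Laboratory reagent: oral LD50 183 mg/kg ≤ 300 mg/kg → Category TX (Toxic).
Flash point 17.6 °C meets the Category FL criterion (Flammable Liquid), so the screen-wash fluid is Category FL.
Category FL net quantity: (two 1.5 fl oz containers = 88.8 mL) + (two 57 mL containers = 114 mL) = 202.8 mL.
202.8 mL ≤ 250 mL (express courier limit, Category FL) — within limit.
Category TX quantity: three 0.2 oz packs = 17.04 g.
That is within the Category TX express courier limit of 25 g.
The segregation rule (Category FL with Category SR) does not apply to Category FL with Category TX.
Every hazard category is within its express courier limit and no segregation rule is violated.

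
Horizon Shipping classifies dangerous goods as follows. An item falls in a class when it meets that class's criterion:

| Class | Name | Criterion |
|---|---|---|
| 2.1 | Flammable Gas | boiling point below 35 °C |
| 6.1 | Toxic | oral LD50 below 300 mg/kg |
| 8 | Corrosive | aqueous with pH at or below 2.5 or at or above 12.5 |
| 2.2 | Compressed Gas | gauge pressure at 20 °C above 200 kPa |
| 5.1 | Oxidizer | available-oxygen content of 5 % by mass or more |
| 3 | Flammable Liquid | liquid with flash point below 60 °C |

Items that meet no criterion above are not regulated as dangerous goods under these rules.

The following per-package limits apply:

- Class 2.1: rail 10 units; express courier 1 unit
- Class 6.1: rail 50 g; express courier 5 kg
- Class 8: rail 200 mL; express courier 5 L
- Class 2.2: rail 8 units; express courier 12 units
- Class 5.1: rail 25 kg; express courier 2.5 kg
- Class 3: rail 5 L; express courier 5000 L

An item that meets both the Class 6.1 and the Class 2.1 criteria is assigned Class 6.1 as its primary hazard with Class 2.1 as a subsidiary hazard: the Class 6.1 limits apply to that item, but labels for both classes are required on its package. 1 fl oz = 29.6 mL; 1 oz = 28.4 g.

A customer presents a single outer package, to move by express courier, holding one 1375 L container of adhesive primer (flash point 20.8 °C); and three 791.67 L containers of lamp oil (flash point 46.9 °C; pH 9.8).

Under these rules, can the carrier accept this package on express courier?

Yes

The adhesive primer has flash point 20.8 °C, which is < 60 °C, so it is Class 3 (Flammable Liquid).
Lamp oil: flash point 46.9 °C < 60 °C → Class 3 (Flammable Liquid).
Class 3 net quantity: 1375 L + (three 791.67 L containers = 2375.01 L) = 3750.01 L.
3750.01 L ≤ 5000 L (express courier limit, Class 3) — within limit.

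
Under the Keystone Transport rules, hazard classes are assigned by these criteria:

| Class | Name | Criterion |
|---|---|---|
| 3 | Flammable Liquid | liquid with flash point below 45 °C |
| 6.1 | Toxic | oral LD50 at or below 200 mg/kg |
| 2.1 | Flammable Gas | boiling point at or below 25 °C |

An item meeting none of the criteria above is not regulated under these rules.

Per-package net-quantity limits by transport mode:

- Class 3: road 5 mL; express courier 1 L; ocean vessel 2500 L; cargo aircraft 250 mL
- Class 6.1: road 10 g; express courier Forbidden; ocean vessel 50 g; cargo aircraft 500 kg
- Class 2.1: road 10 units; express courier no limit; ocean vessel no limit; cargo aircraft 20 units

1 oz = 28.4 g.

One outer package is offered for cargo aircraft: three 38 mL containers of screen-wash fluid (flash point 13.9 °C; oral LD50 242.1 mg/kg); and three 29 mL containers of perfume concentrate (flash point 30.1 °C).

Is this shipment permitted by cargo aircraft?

Screen-wash fluid: flash point 13.9 °C < 45 °C → Class 3 (Flammable Liquid).
Perfume concentrate: flash point 30.1 °C < 45 °C → Class 3 (Flammable Liquid).
Class 3 net quantity: (three 38 mL containers = 114 mL) + (three 29 mL containers = 87 mL) = 201 mL.
201 mL ≤ 250 mL (cargo aircraft limit, Class 3) — within limit.

Yes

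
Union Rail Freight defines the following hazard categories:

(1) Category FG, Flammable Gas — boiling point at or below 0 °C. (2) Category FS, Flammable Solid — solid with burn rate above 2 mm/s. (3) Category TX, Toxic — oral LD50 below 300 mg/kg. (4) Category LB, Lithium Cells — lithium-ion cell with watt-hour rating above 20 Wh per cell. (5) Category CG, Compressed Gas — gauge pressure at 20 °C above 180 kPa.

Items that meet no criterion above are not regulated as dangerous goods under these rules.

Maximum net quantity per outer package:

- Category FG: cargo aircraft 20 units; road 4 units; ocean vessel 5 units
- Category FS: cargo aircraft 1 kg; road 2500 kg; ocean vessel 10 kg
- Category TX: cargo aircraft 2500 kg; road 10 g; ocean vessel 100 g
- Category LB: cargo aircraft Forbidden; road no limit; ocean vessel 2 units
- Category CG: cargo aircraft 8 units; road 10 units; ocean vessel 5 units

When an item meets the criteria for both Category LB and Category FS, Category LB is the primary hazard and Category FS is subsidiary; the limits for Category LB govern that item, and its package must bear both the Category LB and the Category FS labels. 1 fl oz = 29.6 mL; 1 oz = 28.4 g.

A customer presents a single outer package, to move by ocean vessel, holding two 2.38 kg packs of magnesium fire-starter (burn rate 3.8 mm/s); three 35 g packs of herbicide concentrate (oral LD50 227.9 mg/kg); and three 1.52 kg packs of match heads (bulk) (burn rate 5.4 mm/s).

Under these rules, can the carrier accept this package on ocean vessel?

Burn rate 3.8 mm/s meets the Category FS criterion (Flammable Solid), so the magnesium fire-starter is Category FS.
The herbicide concentrate has oral LD50 227.9 mg/kg, which is < 300 mg/kg, so it is Category TX (Toxic).
With burn rate 5.4 mm/s (> 2 mm/s), the match heads (bulk) fall in Category FS.
Total Category FS: (two 2.38 kg packs = 4.76 kg) + (three 1.52 kg packs = 4.56 kg) = 9.32 kg.
9.32 kg ≤ 10 kg (ocean vessel limit, Category FS) — within limit.
Category TX quantity: three 35 g packs = 105 g.
105 g exceeds the ocean vessel limit of 100 g for Category TX.

No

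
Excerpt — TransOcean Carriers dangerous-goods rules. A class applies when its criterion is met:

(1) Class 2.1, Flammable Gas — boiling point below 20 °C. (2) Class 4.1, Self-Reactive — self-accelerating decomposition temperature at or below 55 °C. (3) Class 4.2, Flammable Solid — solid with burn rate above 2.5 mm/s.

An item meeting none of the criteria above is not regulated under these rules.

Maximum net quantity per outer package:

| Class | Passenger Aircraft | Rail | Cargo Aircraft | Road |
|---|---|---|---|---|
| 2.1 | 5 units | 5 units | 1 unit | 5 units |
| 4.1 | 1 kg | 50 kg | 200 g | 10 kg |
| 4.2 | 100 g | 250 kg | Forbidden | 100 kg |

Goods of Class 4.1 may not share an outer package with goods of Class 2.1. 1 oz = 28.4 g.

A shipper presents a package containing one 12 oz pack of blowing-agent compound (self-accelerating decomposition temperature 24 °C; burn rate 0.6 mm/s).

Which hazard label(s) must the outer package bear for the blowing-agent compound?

Class 4.1

The blowing-agent compound has self-accelerating decomposition temperature 24 °C, which is ≤ 55 °C, so it is Class 4.1 (Self-Reactive).
Only the Class 4.1 label is required.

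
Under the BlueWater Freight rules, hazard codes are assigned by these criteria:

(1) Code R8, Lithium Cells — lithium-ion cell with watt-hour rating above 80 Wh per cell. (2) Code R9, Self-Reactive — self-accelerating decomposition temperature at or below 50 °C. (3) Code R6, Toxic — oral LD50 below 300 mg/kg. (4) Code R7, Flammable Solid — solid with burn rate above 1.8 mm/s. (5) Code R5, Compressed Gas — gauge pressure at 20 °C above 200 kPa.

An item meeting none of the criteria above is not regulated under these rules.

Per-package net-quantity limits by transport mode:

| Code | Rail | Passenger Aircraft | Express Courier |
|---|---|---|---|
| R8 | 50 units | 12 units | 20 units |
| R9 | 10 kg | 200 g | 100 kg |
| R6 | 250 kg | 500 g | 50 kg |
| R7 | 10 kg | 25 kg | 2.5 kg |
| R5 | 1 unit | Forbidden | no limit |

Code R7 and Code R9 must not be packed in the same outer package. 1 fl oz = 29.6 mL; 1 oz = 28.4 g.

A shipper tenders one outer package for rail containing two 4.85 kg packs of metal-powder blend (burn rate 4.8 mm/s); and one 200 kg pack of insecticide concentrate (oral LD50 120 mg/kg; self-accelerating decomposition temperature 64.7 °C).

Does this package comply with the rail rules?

With burn rate 4.8 mm/s (> 1.8 mm/s), the metal-powder blend falls in Code R7.
The insecticide concentrate has oral LD50 120 mg/kg, which is < 300 mg/kg, so it is Code R6 (Toxic).
Code R6 quantity: 200 kg.
200 kg ≤ 250 kg (rail limit, Code R6) — within limit.
Code R7 quantity: two 4.85 kg packs = 9.7 kg.
9.7 kg ≤ 10 kg (rail limit, Code R7) — within limit.
The segregation rule (Code R7 with Code R9) does not apply to Code R6 with Code R7.
Every hazard code is within its rail limit and no segregation rule is violated.

Yes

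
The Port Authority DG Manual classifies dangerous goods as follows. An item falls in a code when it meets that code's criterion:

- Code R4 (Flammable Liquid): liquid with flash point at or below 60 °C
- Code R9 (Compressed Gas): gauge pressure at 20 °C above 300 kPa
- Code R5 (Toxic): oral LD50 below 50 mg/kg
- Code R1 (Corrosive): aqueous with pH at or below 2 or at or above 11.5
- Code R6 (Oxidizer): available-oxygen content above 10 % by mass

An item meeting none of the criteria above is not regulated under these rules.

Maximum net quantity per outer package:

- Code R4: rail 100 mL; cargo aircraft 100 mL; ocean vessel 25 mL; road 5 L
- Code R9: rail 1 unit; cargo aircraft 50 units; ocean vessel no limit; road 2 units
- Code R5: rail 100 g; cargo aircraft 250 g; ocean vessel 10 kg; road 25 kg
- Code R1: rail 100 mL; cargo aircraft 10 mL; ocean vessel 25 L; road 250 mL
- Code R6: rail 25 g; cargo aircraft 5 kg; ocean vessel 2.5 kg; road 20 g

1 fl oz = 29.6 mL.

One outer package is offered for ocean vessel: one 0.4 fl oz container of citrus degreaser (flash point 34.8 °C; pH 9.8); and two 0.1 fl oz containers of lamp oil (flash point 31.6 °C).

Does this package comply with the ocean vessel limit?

Yes

The citrus degreaser has flash point 34.8 °C, which is ≤ 60 °C, so it is Code R4 (Flammable Liquid).
Lamp oil: flash point 31.6 °C ≤ 60 °C → Code R4 (Flammable Liquid).
Total Code R4: (one 0.4 fl oz container = 11.84 mL) + (two 0.1 fl oz containers = 5.92 mL) = 17.76 mL.
17.76 mL is within the ocean vessel limit of 25 mL for Code R4.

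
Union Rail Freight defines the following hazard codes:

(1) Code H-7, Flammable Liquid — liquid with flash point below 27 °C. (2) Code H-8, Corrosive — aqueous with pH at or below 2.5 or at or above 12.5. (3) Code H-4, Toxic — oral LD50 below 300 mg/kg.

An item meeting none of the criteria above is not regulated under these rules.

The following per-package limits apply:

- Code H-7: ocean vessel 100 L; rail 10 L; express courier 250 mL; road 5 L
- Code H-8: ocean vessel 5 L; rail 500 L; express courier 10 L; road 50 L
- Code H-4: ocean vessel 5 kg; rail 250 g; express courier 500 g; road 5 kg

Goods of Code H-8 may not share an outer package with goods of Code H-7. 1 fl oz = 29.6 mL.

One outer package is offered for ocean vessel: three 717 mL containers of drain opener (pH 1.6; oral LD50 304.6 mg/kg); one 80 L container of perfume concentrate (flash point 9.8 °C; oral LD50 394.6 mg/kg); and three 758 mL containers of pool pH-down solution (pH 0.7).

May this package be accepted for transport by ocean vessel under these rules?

No

Drain opener: pH 1.6 ≤ 2.5 → Code H-8 (Corrosive).
Perfume concentrate: flash point 9.8 °C < 27 °C → Code H-7 (Flammable Liquid).
With pH 0.7 (≤ 2.5), the pool pH-down solution falls in Code H-8.
Code H-8 net quantity: (three 717 mL containers = 2.151 L) + (three 758 mL containers = 2.274 L) = 4.425 L.
4.425 L ≤ 5 L (ocean vessel limit, Code H-8) — within limit.
Code H-7 quantity: 80 L.
80 L ≤ 100 L (ocean vessel limit, Code H-7) — within limit.
Code H-8 and Code H-7 may not share an outer package.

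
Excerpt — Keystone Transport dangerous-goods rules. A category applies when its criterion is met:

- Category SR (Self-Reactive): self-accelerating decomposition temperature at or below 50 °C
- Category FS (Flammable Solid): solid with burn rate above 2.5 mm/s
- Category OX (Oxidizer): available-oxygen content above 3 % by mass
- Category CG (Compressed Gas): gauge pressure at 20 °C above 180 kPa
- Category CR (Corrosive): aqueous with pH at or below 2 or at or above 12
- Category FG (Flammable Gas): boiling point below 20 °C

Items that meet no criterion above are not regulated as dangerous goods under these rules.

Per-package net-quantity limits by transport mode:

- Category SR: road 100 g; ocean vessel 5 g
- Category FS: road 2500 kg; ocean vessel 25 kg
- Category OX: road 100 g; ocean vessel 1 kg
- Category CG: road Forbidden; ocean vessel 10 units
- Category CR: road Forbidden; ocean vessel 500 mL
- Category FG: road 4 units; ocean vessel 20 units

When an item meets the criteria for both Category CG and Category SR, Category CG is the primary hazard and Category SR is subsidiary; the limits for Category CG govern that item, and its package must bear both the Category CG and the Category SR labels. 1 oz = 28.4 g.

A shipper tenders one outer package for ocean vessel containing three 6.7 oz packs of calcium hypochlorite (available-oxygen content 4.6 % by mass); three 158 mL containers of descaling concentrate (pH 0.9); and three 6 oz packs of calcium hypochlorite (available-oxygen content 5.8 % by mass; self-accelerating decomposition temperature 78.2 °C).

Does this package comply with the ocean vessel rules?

Calcium hypochlorite: available-oxygen content 4.6 % by mass > 3 % by mass → Category OX (Oxidizer).
pH 0.9 meets the Category CR criterion (Corrosive), so the descaling concentrate is Category CR.
Calcium hypochlorite: available-oxygen content 5.8 % by mass > 3 % by mass → Category OX (Oxidizer).
Total Category OX: (three 6.7 oz packs = 570.84 g) + (three 6 oz packs = 511.2 g) = 1082.04 g.
That exceeds the Category OX ocean vessel limit of 1 kg.
Category CR quantity: three 158 mL containers = 474 mL.
474 mL ≤ 500 mL (ocean vessel limit, Category CR) — within limit.

No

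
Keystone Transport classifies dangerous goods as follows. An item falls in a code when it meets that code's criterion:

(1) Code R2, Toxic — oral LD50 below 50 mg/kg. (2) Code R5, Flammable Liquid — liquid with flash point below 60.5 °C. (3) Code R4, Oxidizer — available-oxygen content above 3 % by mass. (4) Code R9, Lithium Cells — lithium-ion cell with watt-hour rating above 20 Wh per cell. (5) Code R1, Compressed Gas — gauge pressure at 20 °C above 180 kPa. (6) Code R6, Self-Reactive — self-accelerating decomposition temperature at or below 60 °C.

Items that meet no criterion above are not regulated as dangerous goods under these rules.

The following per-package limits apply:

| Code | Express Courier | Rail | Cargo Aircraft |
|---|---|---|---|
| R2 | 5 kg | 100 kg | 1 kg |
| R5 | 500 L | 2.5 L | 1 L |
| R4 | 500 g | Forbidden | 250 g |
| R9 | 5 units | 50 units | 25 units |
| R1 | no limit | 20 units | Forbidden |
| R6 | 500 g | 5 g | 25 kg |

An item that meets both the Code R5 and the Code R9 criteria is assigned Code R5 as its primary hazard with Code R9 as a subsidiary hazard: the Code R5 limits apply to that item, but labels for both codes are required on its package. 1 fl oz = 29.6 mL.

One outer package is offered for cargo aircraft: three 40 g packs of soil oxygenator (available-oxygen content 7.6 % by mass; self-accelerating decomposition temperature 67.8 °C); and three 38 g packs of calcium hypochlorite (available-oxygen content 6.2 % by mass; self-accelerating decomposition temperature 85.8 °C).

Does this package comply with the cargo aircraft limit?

With available-oxygen content 7.6 % by mass (> 3 % by mass), the soil oxygenator falls in Code R4.
Calcium hypochlorite: available-oxygen content 6.2 % by mass > 3 % by mass → Code R4 (Oxidizer).
Code R4 net quantity: (three 40 g packs = 120 g) + (three 38 g packs = 114 g) = 234 g.
234 g ≤ 250 g (cargo aircraft limit, Code R4) — within limit.

Yes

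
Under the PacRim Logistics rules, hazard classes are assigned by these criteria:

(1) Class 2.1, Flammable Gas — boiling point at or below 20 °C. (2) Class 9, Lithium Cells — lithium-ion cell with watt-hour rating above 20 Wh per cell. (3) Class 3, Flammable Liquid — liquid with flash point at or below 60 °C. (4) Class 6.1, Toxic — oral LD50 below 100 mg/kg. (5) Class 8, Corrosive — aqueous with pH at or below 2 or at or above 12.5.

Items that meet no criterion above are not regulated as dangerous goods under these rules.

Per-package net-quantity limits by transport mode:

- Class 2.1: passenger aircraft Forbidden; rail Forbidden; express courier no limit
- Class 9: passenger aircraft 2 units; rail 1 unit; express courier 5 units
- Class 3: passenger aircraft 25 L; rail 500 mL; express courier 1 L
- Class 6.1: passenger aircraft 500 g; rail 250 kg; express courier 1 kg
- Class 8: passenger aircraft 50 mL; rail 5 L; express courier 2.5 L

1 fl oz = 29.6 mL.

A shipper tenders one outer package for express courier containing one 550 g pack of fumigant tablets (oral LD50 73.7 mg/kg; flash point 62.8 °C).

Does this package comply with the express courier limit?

Yes

The fumigant tablets have oral LD50 73.7 mg/kg, which is < 100 mg/kg, so they are Class 6.1 (Toxic).
Class 6.1 quantity: 550 g.
550 g is within the express courier limit of 1 kg for Class 6.1.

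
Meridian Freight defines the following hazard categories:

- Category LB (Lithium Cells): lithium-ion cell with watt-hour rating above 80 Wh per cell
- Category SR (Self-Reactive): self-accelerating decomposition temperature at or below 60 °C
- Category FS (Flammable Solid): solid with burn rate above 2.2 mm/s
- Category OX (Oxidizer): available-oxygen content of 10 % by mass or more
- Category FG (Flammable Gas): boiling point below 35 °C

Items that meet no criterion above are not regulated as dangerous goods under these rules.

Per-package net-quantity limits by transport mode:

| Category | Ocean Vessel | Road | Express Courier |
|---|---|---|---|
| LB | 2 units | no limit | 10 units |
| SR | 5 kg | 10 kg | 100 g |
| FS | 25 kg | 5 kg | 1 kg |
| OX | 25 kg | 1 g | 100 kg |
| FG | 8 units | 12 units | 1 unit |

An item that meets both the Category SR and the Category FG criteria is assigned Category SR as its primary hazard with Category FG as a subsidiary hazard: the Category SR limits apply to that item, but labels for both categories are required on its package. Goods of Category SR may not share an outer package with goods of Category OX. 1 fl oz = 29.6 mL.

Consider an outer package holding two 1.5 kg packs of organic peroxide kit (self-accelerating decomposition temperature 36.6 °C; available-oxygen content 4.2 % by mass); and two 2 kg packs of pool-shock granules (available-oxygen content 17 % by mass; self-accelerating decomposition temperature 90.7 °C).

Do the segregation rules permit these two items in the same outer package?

The organic peroxide kit has self-accelerating decomposition temperature 36.6 °C, which is ≤ 60 °C, so it is Category SR (Self-Reactive).
Pool-shock granules: available-oxygen content 17 % by mass ≥ 10 % by mass → Category OX (Oxidizer).
Category SR and Category OX may not share an outer package.

No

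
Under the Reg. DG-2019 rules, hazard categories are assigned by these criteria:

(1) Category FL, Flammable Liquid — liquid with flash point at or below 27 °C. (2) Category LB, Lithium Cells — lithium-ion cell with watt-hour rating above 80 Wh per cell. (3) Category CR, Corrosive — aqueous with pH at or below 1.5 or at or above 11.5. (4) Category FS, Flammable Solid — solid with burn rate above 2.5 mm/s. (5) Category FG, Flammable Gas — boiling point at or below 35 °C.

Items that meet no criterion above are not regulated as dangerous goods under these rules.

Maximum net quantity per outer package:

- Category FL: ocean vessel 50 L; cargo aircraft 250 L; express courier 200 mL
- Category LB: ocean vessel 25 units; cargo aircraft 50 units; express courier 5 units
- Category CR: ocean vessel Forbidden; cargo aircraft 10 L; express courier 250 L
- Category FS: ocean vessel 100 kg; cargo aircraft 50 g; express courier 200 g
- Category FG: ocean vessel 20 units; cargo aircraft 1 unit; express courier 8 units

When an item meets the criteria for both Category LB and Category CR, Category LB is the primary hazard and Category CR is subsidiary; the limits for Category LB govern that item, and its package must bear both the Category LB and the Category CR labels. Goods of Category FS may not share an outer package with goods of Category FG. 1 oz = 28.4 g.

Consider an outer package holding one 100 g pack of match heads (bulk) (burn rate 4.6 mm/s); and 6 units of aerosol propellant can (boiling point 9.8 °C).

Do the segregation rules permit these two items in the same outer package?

No

Match heads (bulk): burn rate 4.6 mm/s > 2.5 mm/s → Category FS (Flammable Solid).
Aerosol propellant can: boiling point 9.8 °C ≤ 35 °C → Category FG (Flammable Gas).
Category FS and Category FG may not share an outer package.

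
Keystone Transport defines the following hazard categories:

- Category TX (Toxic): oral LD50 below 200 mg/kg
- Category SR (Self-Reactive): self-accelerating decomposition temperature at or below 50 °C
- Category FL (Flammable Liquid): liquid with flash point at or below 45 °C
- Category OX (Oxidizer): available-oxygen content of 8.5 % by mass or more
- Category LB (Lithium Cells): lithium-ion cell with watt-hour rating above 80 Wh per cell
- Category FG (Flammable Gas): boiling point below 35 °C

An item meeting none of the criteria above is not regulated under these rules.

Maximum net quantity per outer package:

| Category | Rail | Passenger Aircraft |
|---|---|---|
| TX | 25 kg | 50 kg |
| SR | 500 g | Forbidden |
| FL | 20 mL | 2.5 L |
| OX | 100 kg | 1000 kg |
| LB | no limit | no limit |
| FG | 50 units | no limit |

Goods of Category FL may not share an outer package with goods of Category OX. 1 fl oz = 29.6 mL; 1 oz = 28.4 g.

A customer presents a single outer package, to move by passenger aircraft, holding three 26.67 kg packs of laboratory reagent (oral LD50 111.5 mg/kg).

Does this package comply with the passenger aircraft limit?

The laboratory reagent has oral LD50 111.5 mg/kg, which is < 200 mg/kg, so it is Category TX (Toxic).
Category TX quantity: three 26.67 kg packs = 80.01 kg.
80.01 kg > 50 kg (passenger aircraft limit, Category TX) — over the limit.

No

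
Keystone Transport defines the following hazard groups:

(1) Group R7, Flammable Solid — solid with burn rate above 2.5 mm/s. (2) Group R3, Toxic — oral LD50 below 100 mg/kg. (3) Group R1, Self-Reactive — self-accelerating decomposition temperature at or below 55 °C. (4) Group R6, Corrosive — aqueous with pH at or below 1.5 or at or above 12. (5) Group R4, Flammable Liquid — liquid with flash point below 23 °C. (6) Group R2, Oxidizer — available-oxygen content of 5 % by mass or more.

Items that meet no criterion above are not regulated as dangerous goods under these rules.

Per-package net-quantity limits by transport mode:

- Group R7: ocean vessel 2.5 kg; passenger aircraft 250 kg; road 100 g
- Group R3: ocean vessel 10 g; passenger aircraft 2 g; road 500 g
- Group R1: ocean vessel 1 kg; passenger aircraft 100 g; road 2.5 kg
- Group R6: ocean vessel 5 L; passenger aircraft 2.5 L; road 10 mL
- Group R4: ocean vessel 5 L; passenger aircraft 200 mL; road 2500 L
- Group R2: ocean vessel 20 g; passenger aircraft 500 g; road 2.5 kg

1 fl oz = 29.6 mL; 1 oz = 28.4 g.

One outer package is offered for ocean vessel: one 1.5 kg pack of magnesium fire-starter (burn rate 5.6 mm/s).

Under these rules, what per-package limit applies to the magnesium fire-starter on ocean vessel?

The magnesium fire-starter has burn rate 5.6 mm/s, which is > 2.5 mm/s, so it is Group R7 (Flammable Solid).
The ocean vessel limit for Group R7 is 2.5 kg.

2.5 kg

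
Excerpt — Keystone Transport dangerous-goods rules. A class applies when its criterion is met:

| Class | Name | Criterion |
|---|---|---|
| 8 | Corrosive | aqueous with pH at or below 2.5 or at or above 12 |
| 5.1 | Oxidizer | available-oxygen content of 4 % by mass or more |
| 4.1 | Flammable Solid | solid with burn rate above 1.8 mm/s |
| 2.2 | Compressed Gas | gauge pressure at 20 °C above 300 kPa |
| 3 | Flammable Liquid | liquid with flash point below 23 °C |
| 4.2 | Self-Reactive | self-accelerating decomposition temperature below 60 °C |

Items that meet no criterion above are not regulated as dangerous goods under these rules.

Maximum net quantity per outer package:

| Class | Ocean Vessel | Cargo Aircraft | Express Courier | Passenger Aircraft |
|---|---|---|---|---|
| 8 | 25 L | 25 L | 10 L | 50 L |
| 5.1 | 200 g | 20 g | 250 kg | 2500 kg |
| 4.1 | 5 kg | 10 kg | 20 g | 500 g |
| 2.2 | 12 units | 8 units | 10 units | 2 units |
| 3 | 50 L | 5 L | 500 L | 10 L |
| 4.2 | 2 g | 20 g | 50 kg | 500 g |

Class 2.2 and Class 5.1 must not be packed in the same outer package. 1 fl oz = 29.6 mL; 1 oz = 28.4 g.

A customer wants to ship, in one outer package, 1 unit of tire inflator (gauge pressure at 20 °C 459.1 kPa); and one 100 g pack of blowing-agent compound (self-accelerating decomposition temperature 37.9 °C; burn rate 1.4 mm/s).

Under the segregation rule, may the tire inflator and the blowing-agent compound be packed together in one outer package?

Gauge pressure at 20 °C 459.1 kPa meets the Class 2.2 criterion (Compressed Gas), so the tire inflator is Class 2.2.
Self-accelerating decomposition temperature 37.9 °C meets the Class 4.2 criterion (Self-Reactive), so the blowing-agent compound is Class 4.2.
No segregation rule bars Class 2.2 with Class 4.2.

Yes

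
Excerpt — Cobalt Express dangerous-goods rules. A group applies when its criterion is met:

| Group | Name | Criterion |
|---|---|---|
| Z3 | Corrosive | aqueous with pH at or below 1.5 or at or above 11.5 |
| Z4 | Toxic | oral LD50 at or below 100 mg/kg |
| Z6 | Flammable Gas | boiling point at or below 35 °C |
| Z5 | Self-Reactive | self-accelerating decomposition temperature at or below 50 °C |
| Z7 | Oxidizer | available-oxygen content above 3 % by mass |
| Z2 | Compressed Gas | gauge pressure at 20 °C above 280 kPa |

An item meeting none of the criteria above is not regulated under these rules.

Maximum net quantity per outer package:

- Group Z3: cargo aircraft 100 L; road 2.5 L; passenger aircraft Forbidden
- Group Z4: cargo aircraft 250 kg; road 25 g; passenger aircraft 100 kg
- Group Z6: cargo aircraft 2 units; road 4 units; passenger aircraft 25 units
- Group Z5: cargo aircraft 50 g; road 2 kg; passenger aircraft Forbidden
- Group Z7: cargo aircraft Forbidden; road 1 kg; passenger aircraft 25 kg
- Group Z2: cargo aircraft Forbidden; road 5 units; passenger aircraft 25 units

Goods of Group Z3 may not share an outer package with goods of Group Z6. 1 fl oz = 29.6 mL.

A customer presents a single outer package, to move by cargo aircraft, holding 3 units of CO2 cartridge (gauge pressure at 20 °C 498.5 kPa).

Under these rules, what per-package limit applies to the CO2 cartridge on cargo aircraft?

CO2 cartridge: gauge pressure at 20 °C 498.5 kPa > 280 kPa → Group Z2 (Compressed Gas).
The cargo aircraft limit for Group Z2 is Forbidden.

Forbidden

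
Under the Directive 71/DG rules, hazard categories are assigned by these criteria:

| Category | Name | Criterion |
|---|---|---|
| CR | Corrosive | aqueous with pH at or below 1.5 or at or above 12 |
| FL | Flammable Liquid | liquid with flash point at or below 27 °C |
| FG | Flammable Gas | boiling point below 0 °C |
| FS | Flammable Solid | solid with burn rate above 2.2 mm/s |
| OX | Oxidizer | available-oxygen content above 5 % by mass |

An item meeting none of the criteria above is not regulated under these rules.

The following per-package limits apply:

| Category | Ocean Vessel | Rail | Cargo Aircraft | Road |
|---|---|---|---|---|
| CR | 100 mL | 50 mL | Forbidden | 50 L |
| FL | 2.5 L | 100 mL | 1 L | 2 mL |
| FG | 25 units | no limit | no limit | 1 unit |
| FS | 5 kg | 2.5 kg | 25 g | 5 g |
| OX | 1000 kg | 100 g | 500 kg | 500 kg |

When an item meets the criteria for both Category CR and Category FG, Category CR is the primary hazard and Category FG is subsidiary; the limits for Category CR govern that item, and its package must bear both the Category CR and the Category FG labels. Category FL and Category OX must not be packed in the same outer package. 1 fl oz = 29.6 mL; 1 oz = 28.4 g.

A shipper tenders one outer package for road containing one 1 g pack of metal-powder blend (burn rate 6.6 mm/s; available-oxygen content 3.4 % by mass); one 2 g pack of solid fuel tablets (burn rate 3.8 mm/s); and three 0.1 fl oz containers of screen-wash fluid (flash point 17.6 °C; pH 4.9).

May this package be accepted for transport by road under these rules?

Metal-powder blend: burn rate 6.6 mm/s > 2.2 mm/s → Category FS (Flammable Solid).
Burn rate 3.8 mm/s meets the Category FS criterion (Flammable Solid), so the solid fuel tablets are Category FS.
The screen-wash fluid has flash point 17.6 °C, which is ≤ 27 °C, so it is Category FL (Flammable Liquid).
Total Category FS: 1 g + 2 g = 3 g.
That is within the Category FS road limit of 5 g.
Category FL quantity: three 0.1 fl oz containers = 8.88 mL.
8.88 mL exceeds the road limit of 2 mL for Category FL.
The segregation rule (Category FL with Category OX) does not apply to Category FS with Category FL.

No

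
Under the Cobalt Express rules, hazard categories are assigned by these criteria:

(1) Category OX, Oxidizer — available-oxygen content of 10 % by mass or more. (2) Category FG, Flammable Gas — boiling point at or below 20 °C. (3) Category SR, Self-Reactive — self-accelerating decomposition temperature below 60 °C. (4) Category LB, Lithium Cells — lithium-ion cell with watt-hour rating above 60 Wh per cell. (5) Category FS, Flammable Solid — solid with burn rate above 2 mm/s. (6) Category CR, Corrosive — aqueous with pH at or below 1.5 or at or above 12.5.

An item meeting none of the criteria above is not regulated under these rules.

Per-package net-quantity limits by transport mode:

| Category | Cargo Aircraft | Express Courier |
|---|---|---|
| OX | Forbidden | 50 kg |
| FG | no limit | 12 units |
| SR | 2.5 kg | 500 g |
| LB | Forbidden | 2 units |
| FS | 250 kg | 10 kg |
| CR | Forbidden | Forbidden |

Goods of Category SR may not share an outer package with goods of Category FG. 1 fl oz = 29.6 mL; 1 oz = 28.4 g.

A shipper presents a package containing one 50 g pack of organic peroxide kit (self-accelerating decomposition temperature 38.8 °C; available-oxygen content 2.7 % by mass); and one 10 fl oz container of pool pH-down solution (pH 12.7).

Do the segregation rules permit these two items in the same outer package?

Self-accelerating decomposition temperature 38.8 °C meets the Category SR criterion (Self-Reactive), so the organic peroxide kit is Category SR.
pH 12.7 meets the Category CR criterion (Corrosive), so the pool pH-down solution is Category CR.
No segregation rule bars Category SR with Category CR.

Yes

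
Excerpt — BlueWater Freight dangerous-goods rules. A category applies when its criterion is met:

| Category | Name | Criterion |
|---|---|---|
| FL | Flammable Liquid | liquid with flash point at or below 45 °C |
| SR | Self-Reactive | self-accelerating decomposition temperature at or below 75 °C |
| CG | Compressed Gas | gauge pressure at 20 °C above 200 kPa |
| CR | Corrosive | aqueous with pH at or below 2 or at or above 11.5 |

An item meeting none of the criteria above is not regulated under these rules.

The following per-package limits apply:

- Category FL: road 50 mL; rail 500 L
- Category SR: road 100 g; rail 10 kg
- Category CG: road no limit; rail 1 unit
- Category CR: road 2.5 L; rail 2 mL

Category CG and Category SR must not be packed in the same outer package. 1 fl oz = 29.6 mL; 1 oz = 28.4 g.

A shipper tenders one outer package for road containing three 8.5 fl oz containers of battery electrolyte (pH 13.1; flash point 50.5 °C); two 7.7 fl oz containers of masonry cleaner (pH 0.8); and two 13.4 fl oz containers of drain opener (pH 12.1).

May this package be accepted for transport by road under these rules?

Battery electrolyte: pH 13.1 ≥ 11.5 → Category CR (Corrosive).
Masonry cleaner: pH 0.8 ≤ 2 → Category CR (Corrosive).
Drain opener: pH 12.1 ≥ 11.5 → Category CR (Corrosive).
Category CR net quantity: (three 8.5 fl oz containers = 754.8 mL) + (two 7.7 fl oz containers = 455.84 mL) + (two 13.4 fl oz containers = 793.28 mL) = 2003.92 mL.
2003.92 mL is within the road limit of 2.5 L for Category CR.

Yes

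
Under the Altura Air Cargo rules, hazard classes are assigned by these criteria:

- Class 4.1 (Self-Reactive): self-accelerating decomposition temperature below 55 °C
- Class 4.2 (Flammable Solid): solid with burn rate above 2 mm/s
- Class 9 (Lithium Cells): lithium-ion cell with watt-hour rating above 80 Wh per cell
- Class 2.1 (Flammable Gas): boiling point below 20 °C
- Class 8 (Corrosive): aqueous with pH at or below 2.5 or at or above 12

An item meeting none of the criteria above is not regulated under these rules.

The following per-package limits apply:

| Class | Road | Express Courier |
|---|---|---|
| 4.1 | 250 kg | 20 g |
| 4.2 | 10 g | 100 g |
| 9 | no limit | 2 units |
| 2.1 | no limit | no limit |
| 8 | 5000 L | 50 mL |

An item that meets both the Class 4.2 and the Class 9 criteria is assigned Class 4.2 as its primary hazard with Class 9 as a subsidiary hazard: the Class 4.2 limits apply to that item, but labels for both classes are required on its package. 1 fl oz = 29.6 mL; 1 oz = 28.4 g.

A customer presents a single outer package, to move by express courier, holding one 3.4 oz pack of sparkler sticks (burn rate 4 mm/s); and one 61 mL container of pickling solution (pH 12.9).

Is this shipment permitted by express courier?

No

Sparkler sticks: burn rate 4 mm/s > 2 mm/s → Class 4.2 (Flammable Solid).
pH 12.9 meets the Class 8 criterion (Corrosive), so the pickling solution is Class 8.
Class 8 quantity: 61 mL.
That exceeds the Class 8 express courier limit of 50 mL.
Class 4.2 quantity: one 3.4 oz pack = 96.56 g.
96.56 g ≤ 100 g (express courier limit, Class 4.2) — within limit.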